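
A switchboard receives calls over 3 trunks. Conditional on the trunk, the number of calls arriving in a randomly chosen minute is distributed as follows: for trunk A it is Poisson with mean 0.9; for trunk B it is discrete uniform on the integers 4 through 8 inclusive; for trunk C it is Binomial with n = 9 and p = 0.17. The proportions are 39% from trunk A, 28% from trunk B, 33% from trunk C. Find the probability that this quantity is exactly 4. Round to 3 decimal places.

0.074

Conditional on each trunk, P(X = 4): A: 0.0111146; B: 0.2; C: 0.0414531.
By total probability, P(X = 4) = 0.39·0.0111146 + 0.28·0.2 + 0.33·0.0414531 = 0.0740142.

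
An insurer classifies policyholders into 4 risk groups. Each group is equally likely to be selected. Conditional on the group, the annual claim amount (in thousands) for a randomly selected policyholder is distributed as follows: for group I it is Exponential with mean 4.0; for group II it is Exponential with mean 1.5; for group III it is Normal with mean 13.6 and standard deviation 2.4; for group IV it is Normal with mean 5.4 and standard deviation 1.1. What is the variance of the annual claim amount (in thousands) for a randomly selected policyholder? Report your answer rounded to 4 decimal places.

Per component, I: μ=4, E[X²]=32; II: μ=1.5, E[X²]=4.5; III: μ=13.6, E[X²]=190.72; IV: μ=5.4, E[X²]=30.37.
E[X] = 0.25·4 + 0.25·1.5 + 0.25·13.6 + 0.25·5.4 = 6.125.
E[X²] = 0.25·32 + 0.25·4.5 + 0.25·190.72 + 0.25·30.37 = 64.3975.
Var(X) = E[X²] − (E[X])² = 64.3975 − 37.5156 = 26.8819.

26.8819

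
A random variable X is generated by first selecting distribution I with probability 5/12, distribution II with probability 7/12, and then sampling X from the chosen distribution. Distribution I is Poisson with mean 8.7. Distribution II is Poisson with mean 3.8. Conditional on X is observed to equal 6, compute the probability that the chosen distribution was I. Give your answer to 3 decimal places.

0.434

Likelihoods P(X=6 | ·): I: 0.100328; II: 0.0935513.
Posterior ∝ prior × likelihood. Numerator for I: 0.416667·0.100328 = 0.0418032.
Normalizing constant: 0.416667·0.100328 + 0.583333·0.0935513 = 0.0963748.
P(I | observation) = 0.0418032 / 0.0963748 = 0.433757.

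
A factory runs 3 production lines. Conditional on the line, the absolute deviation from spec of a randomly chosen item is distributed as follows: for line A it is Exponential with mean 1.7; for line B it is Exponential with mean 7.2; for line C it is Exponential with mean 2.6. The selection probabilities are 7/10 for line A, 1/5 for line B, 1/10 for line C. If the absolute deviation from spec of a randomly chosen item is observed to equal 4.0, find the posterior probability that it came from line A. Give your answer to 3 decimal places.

Likelihoods f(4.0 | ·): A: 0.0559348; B: 0.079688; C: 0.0825812.
Posterior ∝ prior × likelihood. Numerator for A: 0.7·0.0559348 = 0.0391543.
Normalizing constant: 0.7·0.0559348 + 0.2·0.079688 + 0.1·0.0825812 = 0.06335.
P(A | observation) = 0.0391543 / 0.06335 = 0.618063.

0.618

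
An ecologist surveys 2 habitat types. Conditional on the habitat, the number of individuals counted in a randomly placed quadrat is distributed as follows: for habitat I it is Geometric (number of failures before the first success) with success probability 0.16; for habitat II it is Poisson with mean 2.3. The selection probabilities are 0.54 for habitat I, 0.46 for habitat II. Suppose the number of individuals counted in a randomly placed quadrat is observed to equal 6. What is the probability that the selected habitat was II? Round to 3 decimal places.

Likelihoods P(X=6 | ·): I: 0.0562077; II: 0.0206138.
Posterior ∝ prior × likelihood. Numerator for II: 0.46·0.0206138 = 0.00948233.
Normalizing constant: 0.54·0.0562077 + 0.46·0.0206138 = 0.0398345.
P(II | observation) = 0.00948233 / 0.0398345 = 0.238043.

0.238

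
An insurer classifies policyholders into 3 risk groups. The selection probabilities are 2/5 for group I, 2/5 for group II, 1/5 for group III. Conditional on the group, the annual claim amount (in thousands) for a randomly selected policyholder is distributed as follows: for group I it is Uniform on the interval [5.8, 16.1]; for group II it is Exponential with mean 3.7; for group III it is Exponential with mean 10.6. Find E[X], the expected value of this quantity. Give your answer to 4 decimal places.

7.9800

Component means — I: 10.95; II: 3.7; III: 10.6.
E[X] = 0.4·10.95 + 0.4·3.7 + 0.2·10.6 = 7.98.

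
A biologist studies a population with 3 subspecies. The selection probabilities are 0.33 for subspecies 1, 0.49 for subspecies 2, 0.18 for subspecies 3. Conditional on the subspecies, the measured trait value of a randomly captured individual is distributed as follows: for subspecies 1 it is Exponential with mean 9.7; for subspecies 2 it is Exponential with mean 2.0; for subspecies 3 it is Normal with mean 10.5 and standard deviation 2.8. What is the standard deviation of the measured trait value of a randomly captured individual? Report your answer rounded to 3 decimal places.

7.101

Per component, 1: μ=9.7, E[X²]=188.18; 2: μ=2, E[X²]=8; 3: μ=10.5, E[X²]=118.09.
E[X] = 0.33·9.7 + 0.49·2 + 0.18·10.5 = 6.071.
E[X²] = 0.33·188.18 + 0.49·8 + 0.18·118.09 = 87.2756.
Var(X) = E[X²] − (E[X])² = 87.2756 − 36.857 = 50.4186.
SD(X) = √50.4186 = 7.1006.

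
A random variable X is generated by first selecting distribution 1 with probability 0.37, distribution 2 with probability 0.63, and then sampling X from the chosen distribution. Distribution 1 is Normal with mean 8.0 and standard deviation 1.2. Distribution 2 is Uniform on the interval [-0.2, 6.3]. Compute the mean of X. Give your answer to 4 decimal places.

Component means — 1: 8; 2: 3.05.
E[X] = 0.37·8 + 0.63·3.05 = 4.8815.

4.8815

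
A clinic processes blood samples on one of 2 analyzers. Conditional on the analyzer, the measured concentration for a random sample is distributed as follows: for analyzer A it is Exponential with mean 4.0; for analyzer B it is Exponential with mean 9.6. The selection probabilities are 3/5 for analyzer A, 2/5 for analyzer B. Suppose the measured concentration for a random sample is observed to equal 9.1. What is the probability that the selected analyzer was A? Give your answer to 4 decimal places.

Likelihoods f(9.1 | ·): A: 0.0256992; B: 0.0403695.
Posterior ∝ prior × likelihood. Numerator for A: 0.6·0.0256992 = 0.0154195.
Normalizing constant: 0.6·0.0256992 + 0.4·0.0403695 = 0.0315674.
P(A | observation) = 0.0154195 / 0.0315674 = 0.488465.

0.4885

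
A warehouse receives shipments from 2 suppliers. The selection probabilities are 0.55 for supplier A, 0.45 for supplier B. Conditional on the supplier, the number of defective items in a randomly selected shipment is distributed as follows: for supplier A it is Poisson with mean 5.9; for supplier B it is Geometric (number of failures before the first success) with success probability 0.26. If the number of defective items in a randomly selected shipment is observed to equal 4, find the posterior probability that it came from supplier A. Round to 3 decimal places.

Likelihoods P(X=4 | ·): A: 0.138312; B: 0.0779651.
Posterior ∝ prior × likelihood. Numerator for A: 0.55·0.138312 = 0.0760715.
Normalizing constant: 0.55·0.138312 + 0.45·0.0779651 = 0.111156.
P(A | observation) = 0.0760715 / 0.111156 = 0.684368.

0.684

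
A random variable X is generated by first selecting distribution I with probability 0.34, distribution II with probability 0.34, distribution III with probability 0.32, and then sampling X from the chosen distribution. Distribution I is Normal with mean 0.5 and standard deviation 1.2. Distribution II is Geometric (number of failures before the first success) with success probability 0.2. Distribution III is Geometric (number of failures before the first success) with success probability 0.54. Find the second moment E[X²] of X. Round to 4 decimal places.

For each component E[X²] = Var + (mean)², giving I: 1.69; II: 36; III: 2.30316.
Overall E[X²] = 0.34·1.69 + 0.34·36 + 0.32·2.30316 = 13.5516.

13.5516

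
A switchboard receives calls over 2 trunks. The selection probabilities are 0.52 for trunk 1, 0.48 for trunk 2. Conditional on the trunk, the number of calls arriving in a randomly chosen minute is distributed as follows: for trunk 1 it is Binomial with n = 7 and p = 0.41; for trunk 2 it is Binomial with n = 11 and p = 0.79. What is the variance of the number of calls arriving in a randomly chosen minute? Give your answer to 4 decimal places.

10.2110

Per component, 1: μ=2.87, E[X²]=9.9302; 2: μ=8.69, E[X²]=77.341.
E[X] = 0.52·2.87 + 0.48·8.69 = 5.6636.
E[X²] = 0.52·9.9302 + 0.48·77.341 = 42.2874.
Var(X) = E[X²] − (E[X])² = 42.2874 − 32.0764 = 10.211.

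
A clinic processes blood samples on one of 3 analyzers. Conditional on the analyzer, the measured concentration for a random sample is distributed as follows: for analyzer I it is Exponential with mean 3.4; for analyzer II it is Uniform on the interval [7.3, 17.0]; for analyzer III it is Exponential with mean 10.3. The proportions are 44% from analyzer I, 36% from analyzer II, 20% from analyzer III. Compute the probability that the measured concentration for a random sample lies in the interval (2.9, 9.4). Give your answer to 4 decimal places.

Conditional on each analyzer, P(2.9 < X < 9.4): I: 0.363165; II: 0.216495; III: 0.35314.
By total probability, P(2.9 < X < 9.4) = 0.44·0.363165 + 0.36·0.216495 + 0.2·0.35314 = 0.308359.

0.3084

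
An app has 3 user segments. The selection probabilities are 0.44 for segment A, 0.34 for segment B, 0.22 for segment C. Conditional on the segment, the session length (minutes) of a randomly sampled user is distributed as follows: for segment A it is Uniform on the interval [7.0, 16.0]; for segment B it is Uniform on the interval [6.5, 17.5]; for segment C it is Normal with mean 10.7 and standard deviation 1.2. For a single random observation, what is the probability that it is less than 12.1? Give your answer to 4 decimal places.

0.6157

Conditional on each segment, P(X < 12.1): A: 0.566667; B: 0.509091; C: 0.878327.
By total probability, P(X < 12.1) = 0.44·0.566667 + 0.34·0.509091 + 0.22·0.878327 = 0.615656.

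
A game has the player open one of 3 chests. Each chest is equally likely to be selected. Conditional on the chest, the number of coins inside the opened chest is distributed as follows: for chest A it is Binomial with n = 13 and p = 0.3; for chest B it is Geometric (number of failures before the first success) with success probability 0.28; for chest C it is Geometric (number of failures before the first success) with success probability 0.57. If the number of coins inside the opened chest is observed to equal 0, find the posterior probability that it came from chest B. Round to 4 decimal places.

0.3257

Likelihoods P(X=0 | ·): A: 0.0096889; B: 0.28; C: 0.57.
Posterior ∝ prior × likelihood. Numerator for B: 0.333333·0.28 = 0.0933333.
Normalizing constant: 0.333333·0.0096889 + 0.333333·0.28 + 0.333333·0.57 = 0.286563.
P(B | observation) = 0.0933333 / 0.286563 = 0.325699.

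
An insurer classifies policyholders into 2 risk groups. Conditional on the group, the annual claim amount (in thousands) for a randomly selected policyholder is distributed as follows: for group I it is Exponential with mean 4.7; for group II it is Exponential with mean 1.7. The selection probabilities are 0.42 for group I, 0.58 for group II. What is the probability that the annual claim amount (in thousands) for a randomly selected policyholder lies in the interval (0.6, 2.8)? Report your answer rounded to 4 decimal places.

Conditional on each group, P(0.6 < X < 2.8): I: 0.329001; II: 0.510003.
By total probability, P(0.6 < X < 2.8) = 0.42·0.329001 + 0.58·0.510003 = 0.433982.

0.4340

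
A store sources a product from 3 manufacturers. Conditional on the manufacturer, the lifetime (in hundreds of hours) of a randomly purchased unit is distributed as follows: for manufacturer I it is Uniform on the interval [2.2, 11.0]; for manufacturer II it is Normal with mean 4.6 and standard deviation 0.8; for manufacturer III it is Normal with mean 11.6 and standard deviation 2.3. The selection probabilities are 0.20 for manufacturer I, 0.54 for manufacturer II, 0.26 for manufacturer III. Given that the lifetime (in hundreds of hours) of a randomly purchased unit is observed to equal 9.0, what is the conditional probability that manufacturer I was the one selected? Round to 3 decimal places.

Likelihoods f(9.0 | ·): I: 0.113636; II: 1.34622e-07; III: 0.0915574.
Posterior ∝ prior × likelihood. Numerator for I: 0.2·0.113636 = 0.0227273.
Normalizing constant: 0.2·0.113636 + 0.54·1.34622e-07 + 0.26·0.0915574 = 0.0465323.
P(I | observation) = 0.0227273 / 0.0465323 = 0.48842.

0.488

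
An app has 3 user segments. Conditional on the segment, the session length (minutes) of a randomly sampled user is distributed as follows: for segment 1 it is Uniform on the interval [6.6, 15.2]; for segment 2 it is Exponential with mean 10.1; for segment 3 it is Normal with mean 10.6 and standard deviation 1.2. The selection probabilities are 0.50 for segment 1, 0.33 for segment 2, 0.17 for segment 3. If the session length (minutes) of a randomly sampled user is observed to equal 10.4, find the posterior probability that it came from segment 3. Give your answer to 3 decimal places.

Likelihoods f(10.4 | ·): 1: 0.116279; 2: 0.0353577; 3: 0.327866.
Posterior ∝ prior × likelihood. Numerator for 3: 0.17·0.327866 = 0.0557373.
Normalizing constant: 0.5·0.116279 + 0.33·0.0353577 + 0.17·0.327866 = 0.125545.
P(3 | observation) = 0.0557373 / 0.125545 = 0.443963.

0.444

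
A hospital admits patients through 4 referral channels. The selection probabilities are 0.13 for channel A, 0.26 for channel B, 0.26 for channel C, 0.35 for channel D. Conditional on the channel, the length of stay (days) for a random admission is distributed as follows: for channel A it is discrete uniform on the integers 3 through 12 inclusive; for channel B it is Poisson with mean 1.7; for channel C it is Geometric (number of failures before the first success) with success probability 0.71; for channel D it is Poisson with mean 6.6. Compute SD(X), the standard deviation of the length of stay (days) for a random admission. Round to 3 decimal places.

3.554

Per component, A: μ=7.5, E[X²]=64.5; B: μ=1.7, E[X²]=4.59; C: μ=0.408451, E[X²]=0.742115; D: μ=6.6, E[X²]=50.16.
E[X] = 0.13·7.5 + 0.26·1.7 + 0.26·0.408451 + 0.35·6.6 = 3.8332.
E[X²] = 0.13·64.5 + 0.26·4.59 + 0.26·0.742115 + 0.35·50.16 = 27.3273.
Var(X) = E[X²] − (E[X])² = 27.3273 − 14.6934 = 12.6339.
SD(X) = √12.6339 = 3.55443.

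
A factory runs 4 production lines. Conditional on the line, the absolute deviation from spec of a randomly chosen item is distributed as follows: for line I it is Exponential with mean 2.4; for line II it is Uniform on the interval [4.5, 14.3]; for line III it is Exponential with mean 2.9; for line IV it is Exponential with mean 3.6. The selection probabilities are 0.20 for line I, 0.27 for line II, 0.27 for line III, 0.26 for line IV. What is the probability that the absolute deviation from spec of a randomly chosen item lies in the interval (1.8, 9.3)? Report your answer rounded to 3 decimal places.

Conditional on each line, P(1.8 < X < 9.3): I: 0.451612; II: 0.489796; III: 0.497092; IV: 0.531009.
By total probability, P(1.8 < X < 9.3) = 0.2·0.451612 + 0.27·0.489796 + 0.27·0.497092 + 0.26·0.531009 = 0.494844.

0.495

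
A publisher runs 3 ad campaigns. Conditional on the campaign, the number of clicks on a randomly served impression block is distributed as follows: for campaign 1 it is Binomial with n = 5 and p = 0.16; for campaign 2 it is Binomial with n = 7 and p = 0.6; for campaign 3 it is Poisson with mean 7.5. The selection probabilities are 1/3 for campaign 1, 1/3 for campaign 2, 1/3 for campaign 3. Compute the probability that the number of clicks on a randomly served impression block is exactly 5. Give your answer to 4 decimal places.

Conditional on each campaign, P(X = 5): 1: 0.000104858; 2: 0.261274; 3: 0.109375.
By total probability, P(X = 5) = 0.333333·0.000104858 + 0.333333·0.261274 + 0.333333·0.109375 = 0.123584.

0.1236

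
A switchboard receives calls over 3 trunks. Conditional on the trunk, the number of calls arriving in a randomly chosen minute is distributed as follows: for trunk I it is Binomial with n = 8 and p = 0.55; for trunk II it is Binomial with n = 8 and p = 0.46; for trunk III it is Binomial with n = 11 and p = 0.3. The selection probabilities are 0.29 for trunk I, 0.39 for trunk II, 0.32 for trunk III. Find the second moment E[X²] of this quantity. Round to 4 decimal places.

16.4691

For each component E[X²] = Var + (mean)², giving I: 21.34; II: 15.5296; III: 13.2.
Overall E[X²] = 0.29·21.34 + 0.39·15.5296 + 0.32·13.2 = 16.4691.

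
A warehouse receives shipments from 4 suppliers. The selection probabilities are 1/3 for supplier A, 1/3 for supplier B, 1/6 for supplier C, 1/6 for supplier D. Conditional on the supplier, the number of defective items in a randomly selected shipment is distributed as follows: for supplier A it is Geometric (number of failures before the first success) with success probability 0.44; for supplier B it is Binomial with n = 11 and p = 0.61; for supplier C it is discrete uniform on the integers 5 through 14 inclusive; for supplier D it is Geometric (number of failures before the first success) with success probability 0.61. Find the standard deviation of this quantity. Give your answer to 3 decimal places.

3.888

Per component, A: μ=1.27273, E[X²]=4.5124; B: μ=6.71, E[X²]=47.641; C: μ=9.5, E[X²]=98.5; D: μ=0.639344, E[X²]=1.45687.
E[X] = 0.333333·1.27273 + 0.333333·6.71 + 0.166667·9.5 + 0.166667·0.639344 = 4.3508.
E[X²] = 0.333333·4.5124 + 0.333333·47.641 + 0.166667·98.5 + 0.166667·1.45687 = 34.0439.
Var(X) = E[X²] − (E[X])² = 34.0439 − 18.9295 = 15.1145.
SD(X) = √15.1145 = 3.88774.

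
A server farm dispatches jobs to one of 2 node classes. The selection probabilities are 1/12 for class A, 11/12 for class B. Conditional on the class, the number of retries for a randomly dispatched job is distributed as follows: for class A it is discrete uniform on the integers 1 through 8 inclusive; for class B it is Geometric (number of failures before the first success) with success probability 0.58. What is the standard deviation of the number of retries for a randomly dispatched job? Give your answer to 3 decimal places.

Per component, A: μ=4.5, E[X²]=25.5; B: μ=0.724138, E[X²]=1.77289.
E[X] = 0.0833333·4.5 + 0.916667·0.724138 = 1.03879.
E[X²] = 0.0833333·25.5 + 0.916667·1.77289 = 3.75015.
Var(X) = E[X²] − (E[X])² = 3.75015 − 1.07909 = 2.67106.
SD(X) = √2.67106 = 1.63434.

1.634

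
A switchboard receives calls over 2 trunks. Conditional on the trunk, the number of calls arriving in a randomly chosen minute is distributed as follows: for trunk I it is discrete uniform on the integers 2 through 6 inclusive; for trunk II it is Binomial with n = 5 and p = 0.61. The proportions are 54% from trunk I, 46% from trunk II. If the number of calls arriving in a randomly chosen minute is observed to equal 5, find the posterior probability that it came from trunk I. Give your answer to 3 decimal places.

Likelihoods P(X=5 | ·): I: 0.2; II: 0.0844596.
Posterior ∝ prior × likelihood. Numerator for I: 0.54·0.2 = 0.108.
Normalizing constant: 0.54·0.2 + 0.46·0.0844596 = 0.146851.
P(I | observation) = 0.108 / 0.146851 = 0.735437.

0.735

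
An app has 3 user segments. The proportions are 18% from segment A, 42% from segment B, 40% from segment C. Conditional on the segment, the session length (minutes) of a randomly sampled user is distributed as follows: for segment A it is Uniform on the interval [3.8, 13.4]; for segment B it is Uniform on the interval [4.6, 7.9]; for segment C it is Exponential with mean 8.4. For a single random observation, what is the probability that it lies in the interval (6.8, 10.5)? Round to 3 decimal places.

0.273

Conditional on each segment, P(6.8 < X < 10.5): A: 0.385417; B: 0.333333; C: 0.158565.
By total probability, P(6.8 < X < 10.5) = 0.18·0.385417 + 0.42·0.333333 + 0.4·0.158565 = 0.272801.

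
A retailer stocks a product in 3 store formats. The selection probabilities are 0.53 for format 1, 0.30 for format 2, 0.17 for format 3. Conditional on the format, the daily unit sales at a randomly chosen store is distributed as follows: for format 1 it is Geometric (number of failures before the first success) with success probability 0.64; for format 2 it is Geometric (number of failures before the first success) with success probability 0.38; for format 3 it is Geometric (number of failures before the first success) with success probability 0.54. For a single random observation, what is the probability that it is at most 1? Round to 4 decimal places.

0.7800

Conditional on each format, P(X ≤ 1): 1: 0.8704; 2: 0.6156; 3: 0.7884.
By total probability, P(X ≤ 1) = 0.53·0.8704 + 0.3·0.6156 + 0.17·0.7884 = 0.78002.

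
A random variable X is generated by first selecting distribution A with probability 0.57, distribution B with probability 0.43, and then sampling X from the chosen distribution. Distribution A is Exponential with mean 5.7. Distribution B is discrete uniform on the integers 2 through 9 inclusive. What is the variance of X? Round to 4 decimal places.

Per component, A: μ=5.7, E[X²]=64.98; B: μ=5.5, E[X²]=35.5.
E[X] = 0.57·5.7 + 0.43·5.5 = 5.614.
E[X²] = 0.57·64.98 + 0.43·35.5 = 52.3036.
Var(X) = E[X²] − (E[X])² = 52.3036 − 31.517 = 20.7866.

20.7866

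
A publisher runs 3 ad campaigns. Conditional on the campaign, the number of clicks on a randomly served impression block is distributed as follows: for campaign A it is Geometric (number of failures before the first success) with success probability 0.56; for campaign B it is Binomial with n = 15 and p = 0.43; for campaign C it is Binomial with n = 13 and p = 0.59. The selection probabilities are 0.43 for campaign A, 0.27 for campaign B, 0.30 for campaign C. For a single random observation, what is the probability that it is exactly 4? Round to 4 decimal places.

Conditional on each campaign, P(X = 4): A: 0.0209893; B: 0.0963008; C: 0.0283641.
By total probability, P(X = 4) = 0.43·0.0209893 + 0.27·0.0963008 + 0.3·0.0283641 = 0.0435359.

0.0435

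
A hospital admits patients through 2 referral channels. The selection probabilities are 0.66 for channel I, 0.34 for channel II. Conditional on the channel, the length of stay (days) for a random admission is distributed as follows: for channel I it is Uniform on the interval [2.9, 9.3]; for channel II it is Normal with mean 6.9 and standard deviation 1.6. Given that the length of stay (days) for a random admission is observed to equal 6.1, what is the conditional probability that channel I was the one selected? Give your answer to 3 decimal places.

Likelihoods f(6.1 | ·): I: 0.15625; II: 0.220041.
Posterior ∝ prior × likelihood. Numerator for I: 0.66·0.15625 = 0.103125.
Normalizing constant: 0.66·0.15625 + 0.34·0.220041 = 0.177939.
P(I | observation) = 0.103125 / 0.177939 = 0.579553.

0.580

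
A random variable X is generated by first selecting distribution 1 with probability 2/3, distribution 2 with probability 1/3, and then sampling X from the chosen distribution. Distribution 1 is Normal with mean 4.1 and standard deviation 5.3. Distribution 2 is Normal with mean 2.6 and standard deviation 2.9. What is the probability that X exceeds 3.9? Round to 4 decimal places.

Conditional on each component, P(X > 3.9): 1: 0.515051; 2: 0.326977.
By total probability, P(X > 3.9) = 0.666667·0.515051 + 0.333333·0.326977 = 0.45236.

0.4524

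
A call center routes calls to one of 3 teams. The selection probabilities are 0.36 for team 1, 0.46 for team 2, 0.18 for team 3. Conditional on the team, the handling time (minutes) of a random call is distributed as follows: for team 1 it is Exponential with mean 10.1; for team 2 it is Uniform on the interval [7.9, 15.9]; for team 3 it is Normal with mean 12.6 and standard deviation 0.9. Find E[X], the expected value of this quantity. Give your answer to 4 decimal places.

Component means — 1: 10.1; 2: 11.9; 3: 12.6.
E[X] = 0.36·10.1 + 0.46·11.9 + 0.18·12.6 = 11.378.

11.3780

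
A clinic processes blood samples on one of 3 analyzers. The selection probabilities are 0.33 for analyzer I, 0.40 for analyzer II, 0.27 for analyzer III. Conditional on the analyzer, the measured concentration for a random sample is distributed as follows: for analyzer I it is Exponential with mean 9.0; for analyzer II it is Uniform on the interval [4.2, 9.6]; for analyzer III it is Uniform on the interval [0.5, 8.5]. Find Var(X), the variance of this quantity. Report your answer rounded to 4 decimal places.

32.1505

Per component, I: μ=9, E[X²]=162; II: μ=6.9, E[X²]=50.04; III: μ=4.5, E[X²]=25.5833.
E[X] = 0.33·9 + 0.4·6.9 + 0.27·4.5 = 6.945.
E[X²] = 0.33·162 + 0.4·50.04 + 0.27·25.5833 = 80.3835.
Var(X) = E[X²] − (E[X])² = 80.3835 − 48.233 = 32.1505.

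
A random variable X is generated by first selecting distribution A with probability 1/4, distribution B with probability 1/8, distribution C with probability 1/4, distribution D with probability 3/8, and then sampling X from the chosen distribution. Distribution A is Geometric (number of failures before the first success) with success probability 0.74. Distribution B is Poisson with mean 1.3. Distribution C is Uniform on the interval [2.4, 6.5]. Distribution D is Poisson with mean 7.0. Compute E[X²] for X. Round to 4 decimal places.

For each component E[X²] = Var + (mean)², giving A: 0.598247; B: 2.99; C: 21.2033; D: 56.
Overall E[X²] = 0.25·0.598247 + 0.125·2.99 + 0.25·21.2033 + 0.375·56 = 26.8241.

26.8241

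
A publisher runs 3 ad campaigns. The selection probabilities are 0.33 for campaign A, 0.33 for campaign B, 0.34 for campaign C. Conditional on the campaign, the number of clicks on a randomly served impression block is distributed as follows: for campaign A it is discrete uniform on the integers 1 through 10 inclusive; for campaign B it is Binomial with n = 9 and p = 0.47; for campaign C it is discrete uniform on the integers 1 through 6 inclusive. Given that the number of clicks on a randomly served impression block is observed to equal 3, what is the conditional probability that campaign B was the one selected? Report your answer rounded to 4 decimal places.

Likelihoods P(X=3 | ·): A: 0.1; B: 0.193298; C: 0.166667.
Posterior ∝ prior × likelihood. Numerator for B: 0.33·0.193298 = 0.0637884.
Normalizing constant: 0.33·0.1 + 0.33·0.193298 + 0.34·0.166667 = 0.153455.
P(B | observation) = 0.0637884 / 0.153455 = 0.415681.

0.4157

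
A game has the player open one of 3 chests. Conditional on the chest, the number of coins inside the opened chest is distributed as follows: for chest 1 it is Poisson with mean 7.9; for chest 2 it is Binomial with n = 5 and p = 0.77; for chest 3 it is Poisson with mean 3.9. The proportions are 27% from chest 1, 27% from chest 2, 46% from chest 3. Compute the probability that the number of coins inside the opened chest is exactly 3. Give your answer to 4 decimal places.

Conditional on each chest, P(X = 3): 1: 0.0304652; 2: 0.241506; 3: 0.200122.
By total probability, P(X = 3) = 0.27·0.0304652 + 0.27·0.241506 + 0.46·0.200122 = 0.165488.

0.1655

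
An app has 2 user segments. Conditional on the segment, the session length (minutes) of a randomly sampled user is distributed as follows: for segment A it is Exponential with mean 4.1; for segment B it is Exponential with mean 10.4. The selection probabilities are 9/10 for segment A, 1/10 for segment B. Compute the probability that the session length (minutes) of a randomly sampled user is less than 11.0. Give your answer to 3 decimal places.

Conditional on each segment, P(X < 11.0): A: 0.931637; B: 0.652744.
By total probability, P(X < 11.0) = 0.9·0.931637 + 0.1·0.652744 = 0.903748.

0.904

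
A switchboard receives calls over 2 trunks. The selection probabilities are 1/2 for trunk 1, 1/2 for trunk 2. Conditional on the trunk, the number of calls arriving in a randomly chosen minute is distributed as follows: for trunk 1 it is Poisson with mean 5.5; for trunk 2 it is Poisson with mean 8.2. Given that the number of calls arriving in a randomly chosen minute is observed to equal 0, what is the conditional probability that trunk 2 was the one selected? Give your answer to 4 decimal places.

Likelihoods P(X=0 | ·): 1: 0.00408677; 2: 0.000274654.
Posterior ∝ prior × likelihood. Numerator for 2: 0.5·0.000274654 = 0.000137327.
Normalizing constant: 0.5·0.00408677 + 0.5·0.000274654 = 0.00218071.
P(2 | observation) = 0.000137327 / 0.00218071 = 0.0629734.

0.0630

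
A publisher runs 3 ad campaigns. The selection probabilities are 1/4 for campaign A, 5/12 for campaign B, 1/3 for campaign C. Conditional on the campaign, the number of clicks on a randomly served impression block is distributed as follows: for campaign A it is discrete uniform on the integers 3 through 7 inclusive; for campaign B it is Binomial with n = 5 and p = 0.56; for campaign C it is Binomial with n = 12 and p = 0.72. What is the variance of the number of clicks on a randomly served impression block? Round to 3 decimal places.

8.165

Per component, A: μ=5, E[X²]=27; B: μ=2.8, E[X²]=9.072; C: μ=8.64, E[X²]=77.0688.
E[X] = 0.25·5 + 0.416667·2.8 + 0.333333·8.64 = 5.29667.
E[X²] = 0.25·27 + 0.416667·9.072 + 0.333333·77.0688 = 36.2196.
Var(X) = E[X²] − (E[X])² = 36.2196 − 28.0547 = 8.16492.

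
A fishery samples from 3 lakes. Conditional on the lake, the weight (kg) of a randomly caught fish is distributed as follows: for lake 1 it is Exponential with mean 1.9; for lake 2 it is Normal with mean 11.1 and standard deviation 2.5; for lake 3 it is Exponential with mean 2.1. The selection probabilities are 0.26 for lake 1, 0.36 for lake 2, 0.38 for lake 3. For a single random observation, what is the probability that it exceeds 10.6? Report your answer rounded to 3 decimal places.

Conditional on each lake, P(X > 10.6): 1: 0.00377654; 2: 0.57926; 3: 0.00642461.
By total probability, P(X > 10.6) = 0.26·0.00377654 + 0.36·0.57926 + 0.38·0.00642461 = 0.211957.

0.212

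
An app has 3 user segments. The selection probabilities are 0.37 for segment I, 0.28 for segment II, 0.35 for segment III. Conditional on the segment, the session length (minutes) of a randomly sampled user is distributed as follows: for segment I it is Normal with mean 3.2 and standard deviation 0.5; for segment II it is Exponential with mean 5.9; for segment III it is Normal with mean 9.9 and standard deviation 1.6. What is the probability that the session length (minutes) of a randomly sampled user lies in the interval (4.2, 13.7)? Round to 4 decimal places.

0.4652

Conditional on each segment, P(4.2 < X < 13.7): I: 0.0227501; II: 0.392655; III: 0.991042.
By total probability, P(4.2 < X < 13.7) = 0.37·0.0227501 + 0.28·0.392655 + 0.35·0.991042 = 0.465225.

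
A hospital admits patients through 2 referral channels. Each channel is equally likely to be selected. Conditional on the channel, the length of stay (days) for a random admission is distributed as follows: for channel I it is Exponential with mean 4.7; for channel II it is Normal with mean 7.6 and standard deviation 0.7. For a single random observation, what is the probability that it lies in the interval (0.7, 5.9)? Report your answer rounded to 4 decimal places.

0.2921

Conditional on each channel, P(0.7 < X < 5.9): I: 0.576639; II: 0.00757922.
By total probability, P(0.7 < X < 5.9) = 0.5·0.576639 + 0.5·0.00757922 = 0.292109.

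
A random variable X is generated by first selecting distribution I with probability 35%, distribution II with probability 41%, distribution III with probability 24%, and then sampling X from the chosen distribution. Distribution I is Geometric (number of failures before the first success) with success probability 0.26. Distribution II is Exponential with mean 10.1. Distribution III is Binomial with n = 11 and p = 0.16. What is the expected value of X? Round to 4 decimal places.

Component means — I: 2.84615; II: 10.1; III: 1.76.
E[X] = 0.35·2.84615 + 0.41·10.1 + 0.24·1.76 = 5.55955.

5.5596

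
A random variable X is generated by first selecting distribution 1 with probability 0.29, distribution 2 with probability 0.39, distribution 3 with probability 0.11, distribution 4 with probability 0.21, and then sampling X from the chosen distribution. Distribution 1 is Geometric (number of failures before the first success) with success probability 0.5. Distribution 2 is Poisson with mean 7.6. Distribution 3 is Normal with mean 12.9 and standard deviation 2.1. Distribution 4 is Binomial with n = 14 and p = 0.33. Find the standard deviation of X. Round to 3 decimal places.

Per component, 1: μ=1, E[X²]=3; 2: μ=7.6, E[X²]=65.36; 3: μ=12.9, E[X²]=170.82; 4: μ=4.62, E[X²]=24.4398.
E[X] = 0.29·1 + 0.39·7.6 + 0.11·12.9 + 0.21·4.62 = 5.6432.
E[X²] = 0.29·3 + 0.39·65.36 + 0.11·170.82 + 0.21·24.4398 = 50.283.
Var(X) = E[X²] − (E[X])² = 50.283 − 31.8457 = 18.4373.
SD(X) = √18.4373 = 4.29386.

4.294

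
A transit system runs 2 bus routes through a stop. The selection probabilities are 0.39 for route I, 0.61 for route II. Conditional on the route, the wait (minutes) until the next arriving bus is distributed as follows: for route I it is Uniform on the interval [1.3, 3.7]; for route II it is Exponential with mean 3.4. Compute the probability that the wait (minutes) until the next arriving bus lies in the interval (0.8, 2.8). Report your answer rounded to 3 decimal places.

Conditional on each route, P(0.8 < X < 2.8): I: 0.625; II: 0.351458.
By total probability, P(0.8 < X < 2.8) = 0.39·0.625 + 0.61·0.351458 = 0.45814.

0.458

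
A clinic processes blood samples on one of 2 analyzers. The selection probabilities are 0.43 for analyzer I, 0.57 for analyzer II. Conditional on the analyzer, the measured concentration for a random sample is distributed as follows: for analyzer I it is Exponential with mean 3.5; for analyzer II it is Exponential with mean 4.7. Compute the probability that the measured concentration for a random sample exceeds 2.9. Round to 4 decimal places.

0.4953

Conditional on each analyzer, P(X > 2.9): I: 0.436673; II: 0.539549.
By total probability, P(X > 2.9) = 0.43·0.436673 + 0.57·0.539549 = 0.495312.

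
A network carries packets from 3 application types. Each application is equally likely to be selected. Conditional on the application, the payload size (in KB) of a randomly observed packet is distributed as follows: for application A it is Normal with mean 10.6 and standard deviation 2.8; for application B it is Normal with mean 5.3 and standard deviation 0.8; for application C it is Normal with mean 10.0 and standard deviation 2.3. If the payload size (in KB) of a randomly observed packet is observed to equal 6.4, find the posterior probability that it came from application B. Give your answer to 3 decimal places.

Likelihoods f(6.4 | ·): A: 0.0462563; B: 0.193765; C: 0.0509556.
Posterior ∝ prior × likelihood. Numerator for B: 0.333333·0.193765 = 0.0645884.
Normalizing constant: 0.333333·0.0462563 + 0.333333·0.193765 + 0.333333·0.0509556 = 0.0969924.
P(B | observation) = 0.0645884 / 0.0969924 = 0.665912.

0.666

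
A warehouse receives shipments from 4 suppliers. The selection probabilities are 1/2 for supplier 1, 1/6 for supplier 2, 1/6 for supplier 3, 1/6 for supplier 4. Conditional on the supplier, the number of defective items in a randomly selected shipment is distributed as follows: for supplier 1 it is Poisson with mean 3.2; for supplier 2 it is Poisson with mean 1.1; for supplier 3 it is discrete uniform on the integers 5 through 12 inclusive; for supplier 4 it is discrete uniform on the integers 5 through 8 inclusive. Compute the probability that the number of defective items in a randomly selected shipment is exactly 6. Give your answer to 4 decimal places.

0.0930

Conditional on each supplier, P(X = 6): 1: 0.060789; 2: 0.00081903; 3: 0.125; 4: 0.25.
By total probability, P(X = 6) = 0.5·0.060789 + 0.166667·0.00081903 + 0.166667·0.125 + 0.166667·0.25 = 0.093031.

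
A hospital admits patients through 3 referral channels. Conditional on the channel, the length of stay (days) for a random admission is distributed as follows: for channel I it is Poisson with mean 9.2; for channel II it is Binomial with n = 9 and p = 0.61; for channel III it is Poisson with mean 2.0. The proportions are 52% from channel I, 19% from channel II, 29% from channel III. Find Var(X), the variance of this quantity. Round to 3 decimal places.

Per component, I: μ=9.2, E[X²]=93.84; II: μ=5.49, E[X²]=32.2812; III: μ=2, E[X²]=6.
E[X] = 0.52·9.2 + 0.19·5.49 + 0.29·2 = 6.4071.
E[X²] = 0.52·93.84 + 0.19·32.2812 + 0.29·6 = 56.6702.
Var(X) = E[X²] − (E[X])² = 56.6702 − 41.0509 = 15.6193.

15.619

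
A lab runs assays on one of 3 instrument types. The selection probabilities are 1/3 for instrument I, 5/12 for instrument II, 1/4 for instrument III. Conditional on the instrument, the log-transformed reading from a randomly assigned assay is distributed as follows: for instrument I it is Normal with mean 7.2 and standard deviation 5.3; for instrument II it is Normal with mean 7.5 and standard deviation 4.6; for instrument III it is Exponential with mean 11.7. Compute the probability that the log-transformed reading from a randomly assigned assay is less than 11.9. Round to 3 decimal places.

Conditional on each instrument, P(X < 11.9): I: 0.812405; II: 0.830596; III: 0.638356.
By total probability, P(X < 11.9) = 0.333333·0.812405 + 0.416667·0.830596 + 0.25·0.638356 = 0.776472.

0.776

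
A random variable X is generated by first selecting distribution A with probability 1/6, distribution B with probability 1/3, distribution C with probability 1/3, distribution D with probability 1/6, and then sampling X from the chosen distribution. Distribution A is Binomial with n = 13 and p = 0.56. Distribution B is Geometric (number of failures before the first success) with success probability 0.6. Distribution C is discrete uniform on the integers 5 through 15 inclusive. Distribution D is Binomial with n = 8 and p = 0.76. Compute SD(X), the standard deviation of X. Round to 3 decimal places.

4.418

Per component, A: μ=7.28, E[X²]=56.2016; B: μ=0.666667, E[X²]=1.55556; C: μ=10, E[X²]=110; D: μ=6.08, E[X²]=38.4256.
E[X] = 0.166667·7.28 + 0.333333·0.666667 + 0.333333·10 + 0.166667·6.08 = 5.78222.
E[X²] = 0.166667·56.2016 + 0.333333·1.55556 + 0.333333·110 + 0.166667·38.4256 = 52.9564.
Var(X) = E[X²] − (E[X])² = 52.9564 − 33.4341 = 19.5223.
SD(X) = √19.5223 = 4.4184.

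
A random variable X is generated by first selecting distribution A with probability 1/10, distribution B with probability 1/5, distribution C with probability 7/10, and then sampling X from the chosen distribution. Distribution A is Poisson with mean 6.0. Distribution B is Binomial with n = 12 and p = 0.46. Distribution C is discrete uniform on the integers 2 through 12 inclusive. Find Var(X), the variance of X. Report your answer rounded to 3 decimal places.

Per component, A: μ=6, E[X²]=42; B: μ=5.52, E[X²]=33.4512; C: μ=7, E[X²]=59.
E[X] = 0.1·6 + 0.2·5.52 + 0.7·7 = 6.604.
E[X²] = 0.1·42 + 0.2·33.4512 + 0.7·59 = 52.1902.
Var(X) = E[X²] − (E[X])² = 52.1902 − 43.6128 = 8.57742.

8.577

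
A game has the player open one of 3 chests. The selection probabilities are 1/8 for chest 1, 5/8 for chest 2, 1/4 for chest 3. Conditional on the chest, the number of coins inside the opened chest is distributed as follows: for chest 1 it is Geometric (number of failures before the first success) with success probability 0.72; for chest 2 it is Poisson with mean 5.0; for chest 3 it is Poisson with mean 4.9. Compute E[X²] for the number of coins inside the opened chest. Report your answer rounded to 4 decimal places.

For each component E[X²] = Var + (mean)², giving 1: 0.691358; 2: 30; 3: 28.91.
Overall E[X²] = 0.125·0.691358 + 0.625·30 + 0.25·28.91 = 26.0639.

26.0639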